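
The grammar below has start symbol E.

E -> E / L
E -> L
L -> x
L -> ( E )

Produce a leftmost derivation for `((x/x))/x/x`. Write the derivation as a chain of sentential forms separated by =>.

E => E/L   [E -> E / L]
E/L => E/L/L   [E -> E / L]
E/L/L => L/L/L   [E -> L]
L/L/L => (E)/L/L   [L -> ( E )]
(E)/L/L => (L)/L/L   [E -> L]
(L)/L/L => ((E))/L/L   [L -> ( E )]
((E))/L/L => ((E/L))/L/L   [E -> E / L]
((E/L))/L/L => ((L/L))/L/L   [E -> L]
((L/L))/L/L => ((x/L))/L/L   [L -> x]
((x/L))/L/L => ((x/x))/L/L   [L -> x]
((x/x))/L/L => ((x/x))/x/L   [L -> x]
((x/x))/x/L => ((x/x))/x/x   [L -> x]

E=>E/L=>E/L/L=>L/L/L=>(E)/L/L=>(L)/L/L=>((E))/L/L=>((E/L))/L/L=>((L/L))/L/L=>((x/L))/L/L=>((x/x))/L/L=>((x/x))/x/L=>((x/x))/x/x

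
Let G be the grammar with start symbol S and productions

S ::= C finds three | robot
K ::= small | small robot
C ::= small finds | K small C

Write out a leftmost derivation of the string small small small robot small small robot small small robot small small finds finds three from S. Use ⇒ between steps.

S ⇒ C finds three ⇒ K small C finds three ⇒ small small C finds three ⇒ small small K small C finds three ⇒ small small small robot small C finds three ⇒ small small small robot small K small C finds three ⇒ small small small robot small small robot small C finds three ⇒ small small small robot small small robot small K small C finds three ⇒ small small small robot small small robot small small robot small C finds three ⇒ small small small robot small small robot small small robot small small finds finds three

S ⇒ C finds three   [S ::= C finds three]
C finds three ⇒ K small C finds three   [C ::= K small C]
K small C finds three ⇒ small small C finds three   [K ::= small]
small small C finds three ⇒ small small K small C finds three   [C ::= K small C]
small small K small C finds three ⇒ small small small robot small C finds three   [K ::= small robot]
small small small robot small C finds three ⇒ small small small robot small K small C finds three   [C ::= K small C]
small small small robot small K small C finds three ⇒ small small small robot small small robot small C finds three   [K ::= small robot]
small small small robot small small robot small C finds three ⇒ small small small robot small small robot small K small C finds three   [C ::= K small C]
small small small robot small small robot small K small C finds three ⇒ small small small robot small small robot small small robot small C finds three   [K ::= small robot]
small small small robot small small robot small small robot small C finds three ⇒ small small small robot small small robot small small robot small small finds finds three   [C ::= small finds]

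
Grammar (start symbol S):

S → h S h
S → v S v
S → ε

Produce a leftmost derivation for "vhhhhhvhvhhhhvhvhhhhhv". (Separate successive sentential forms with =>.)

S => vSv   [S → v S v]
vSv => vhShv   [S → h S h]
vhShv => vhhShhv   [S → h S h]
vhhShhv => vhhhShhhv   [S → h S h]
vhhhShhhv => vhhhhShhhhv   [S → h S h]
vhhhhShhhhv => vhhhhhShhhhhv   [S → h S h]
vhhhhhShhhhhv => vhhhhhvSvhhhhhv   [S → v S v]
vhhhhhvSvhhhhhv => vhhhhhvhShvhhhhhv   [S → h S h]
vhhhhhvhShvhhhhhv => vhhhhhvhvSvhvhhhhhv   [S → v S v]
vhhhhhvhvSvhvhhhhhv => vhhhhhvhvhShvhvhhhhhv   [S → h S h]
vhhhhhvhvhShvhvhhhhhv => vhhhhhvhvhhShhvhvhhhhhv   [S → h S h]
vhhhhhvhvhhShhvhvhhhhhv => vhhhhhvhvhhhhvhvhhhhhv   [S → ε]

S=>vSv=>vhShv=>vhhShhv=>vhhhShhhv=>vhhhhShhhhv=>vhhhhhShhhhhv=>vhhhhhvSvhhhhhv=>vhhhhhvhShvhhhhhv=>vhhhhhvhvSvhvhhhhhv=>vhhhhhvhvhShvhvhhhhhv=>vhhhhhvhvhhShhvhvhhhhhv=>vhhhhhvhvhhhhvhvhhhhhv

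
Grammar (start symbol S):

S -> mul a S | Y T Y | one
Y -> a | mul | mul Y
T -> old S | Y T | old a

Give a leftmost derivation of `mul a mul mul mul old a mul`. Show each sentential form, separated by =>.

S => mul a S => mul a Y T Y => mul a mul Y T Y => mul a mul mul Y T Y => mul a mul mul mul T Y => mul a mul mul mul old a Y => mul a mul mul mul old a mul

S => mul a S   [S -> mul a S]
mul a S => mul a Y T Y   [S -> Y T Y]
mul a Y T Y => mul a mul Y T Y   [Y -> mul Y]
mul a mul Y T Y => mul a mul mul Y T Y   [Y -> mul Y]
mul a mul mul Y T Y => mul a mul mul mul T Y   [Y -> mul]
mul a mul mul mul T Y => mul a mul mul mul old a Y   [T -> old a]
mul a mul mul mul old a Y => mul a mul mul mul old a mul   [Y -> mul]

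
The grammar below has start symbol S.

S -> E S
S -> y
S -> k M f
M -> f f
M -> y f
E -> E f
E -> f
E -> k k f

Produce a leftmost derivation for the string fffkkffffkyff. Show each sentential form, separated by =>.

S=>ES=>EfS=>EffS=>fffS=>fffES=>fffEfS=>fffkkffS=>fffkkffES=>fffkkffEfS=>fffkkffffS=>fffkkffffkMf=>fffkkffffkyff

S => ES   [S -> E S]
ES => EfS   [E -> E f]
EfS => EffS   [E -> E f]
EffS => fffS   [E -> f]
fffS => fffES   [S -> E S]
fffES => fffEfS   [E -> E f]
fffEfS => fffkkffS   [E -> k k f]
fffkkffS => fffkkffES   [S -> E S]
fffkkffES => fffkkffEfS   [E -> E f]
fffkkffEfS => fffkkffffS   [E -> f]
fffkkffffS => fffkkffffkMf   [S -> k M f]
fffkkffffkMf => fffkkffffkyff   [M -> y f]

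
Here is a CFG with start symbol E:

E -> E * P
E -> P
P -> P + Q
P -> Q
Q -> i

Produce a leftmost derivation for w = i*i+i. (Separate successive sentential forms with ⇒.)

E ⇒ E*P ⇒ P*P ⇒ Q*P ⇒ i*P ⇒ i*P+Q ⇒ i*Q+Q ⇒ i*i+Q ⇒ i*i+i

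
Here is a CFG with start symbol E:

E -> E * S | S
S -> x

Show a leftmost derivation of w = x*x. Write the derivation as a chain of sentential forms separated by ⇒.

E ⇒ E*S ⇒ S*S ⇒ x*S ⇒ x*x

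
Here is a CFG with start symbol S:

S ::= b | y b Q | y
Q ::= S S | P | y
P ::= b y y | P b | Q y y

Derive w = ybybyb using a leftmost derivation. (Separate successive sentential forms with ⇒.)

S⇒ybQ⇒ybSS⇒ybybQS⇒ybybyS⇒ybybyb

S ⇒ ybQ   [S ::= y b Q]
ybQ ⇒ ybSS   [Q ::= S S]
ybSS ⇒ ybybQS   [S ::= y b Q]
ybybQS ⇒ ybybyS   [Q ::= y]
ybybyS ⇒ ybybyb   [S ::= b]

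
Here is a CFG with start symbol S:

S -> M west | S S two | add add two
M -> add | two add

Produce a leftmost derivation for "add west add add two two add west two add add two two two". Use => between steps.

S => S S two => M west S two => add west S two => add west S S two two => add west S S two S two two => add west add add two S two S two two => add west add add two M west two S two two => add west add add two two add west two S two two => add west add add two two add west two add add two two two

S => S S two   [S -> S S two]
S S two => M west S two   [S -> M west]
M west S two => add west S two   [M -> add]
add west S two => add west S S two two   [S -> S S two]
add west S S two two => add west S S two S two two   [S -> S S two]
add west S S two S two two => add west add add two S two S two two   [S -> add add two]
add west add add two S two S two two => add west add add two M west two S two two   [S -> M west]
add west add add two M west two S two two => add west add add two two add west two S two two   [M -> two add]
add west add add two two add west two S two two => add west add add two two add west two add add two two two   [S -> add add two]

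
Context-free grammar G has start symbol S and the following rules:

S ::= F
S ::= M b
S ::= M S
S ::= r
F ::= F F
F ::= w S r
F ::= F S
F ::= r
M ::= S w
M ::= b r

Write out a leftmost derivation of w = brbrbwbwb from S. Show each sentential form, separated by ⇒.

S ⇒ Mb   [S ::= M b]
Mb ⇒ Swb   [M ::= S w]
Swb ⇒ MSwb   [S ::= M S]
MSwb ⇒ brSwb   [M ::= b r]
brSwb ⇒ brMbwb   [S ::= M b]
brMbwb ⇒ brSwbwb   [M ::= S w]
brSwbwb ⇒ brMbwbwb   [S ::= M b]
brMbwbwb ⇒ brbrbwbwb   [M ::= b r]

S⇒Mb⇒Swb⇒MSwb⇒brSwb⇒brMbwb⇒brSwbwb⇒brMbwbwb⇒brbrbwbwb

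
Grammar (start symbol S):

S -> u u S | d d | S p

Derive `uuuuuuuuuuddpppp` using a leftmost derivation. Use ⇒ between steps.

S ⇒ uuS   [S -> u u S]
uuS ⇒ uuuuS   [S -> u u S]
uuuuS ⇒ uuuuuuS   [S -> u u S]
uuuuuuS ⇒ uuuuuuSp   [S -> S p]
uuuuuuSp ⇒ uuuuuuSpp   [S -> S p]
uuuuuuSpp ⇒ uuuuuuuuSpp   [S -> u u S]
uuuuuuuuSpp ⇒ uuuuuuuuuuSpp   [S -> u u S]
uuuuuuuuuuSpp ⇒ uuuuuuuuuuSppp   [S -> S p]
uuuuuuuuuuSppp ⇒ uuuuuuuuuuSpppp   [S -> S p]
uuuuuuuuuuSpppp ⇒ uuuuuuuuuuddpppp   [S -> d d]

S ⇒ uuS ⇒ uuuuS ⇒ uuuuuuS ⇒ uuuuuuSp ⇒ uuuuuuSpp ⇒ uuuuuuuuSpp ⇒ uuuuuuuuuuSpp ⇒ uuuuuuuuuuSppp ⇒ uuuuuuuuuuSpppp ⇒ uuuuuuuuuuddpppp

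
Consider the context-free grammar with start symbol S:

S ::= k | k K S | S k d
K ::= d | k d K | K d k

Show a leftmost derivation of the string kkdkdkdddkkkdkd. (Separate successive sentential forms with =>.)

S => Skd => kKSkd => kkdKSkd => kkdkdKSkd => kkdkdkdKSkd => kkdkdkdKdkSkd => kkdkdkdddkSkd => kkdkdkdddkSkdkd => kkdkdkdddkkkdkd

S => Skd   [S ::= S k d]
Skd => kKSkd   [S ::= k K S]
kKSkd => kkdKSkd   [K ::= k d K]
kkdKSkd => kkdkdKSkd   [K ::= k d K]
kkdkdKSkd => kkdkdkdKSkd   [K ::= k d K]
kkdkdkdKSkd => kkdkdkdKdkSkd   [K ::= K d k]
kkdkdkdKdkSkd => kkdkdkdddkSkd   [K ::= d]
kkdkdkdddkSkd => kkdkdkdddkSkdkd   [S ::= S k d]
kkdkdkdddkSkdkd => kkdkdkdddkkkdkd   [S ::= k]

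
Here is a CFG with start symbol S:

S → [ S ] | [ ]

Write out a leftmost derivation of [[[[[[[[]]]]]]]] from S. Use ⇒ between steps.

S ⇒ [S]   [S → [ S ]]
[S] ⇒ [[S]]   [S → [ S ]]
[[S]] ⇒ [[[S]]]   [S → [ S ]]
[[[S]]] ⇒ [[[[S]]]]   [S → [ S ]]
[[[[S]]]] ⇒ [[[[[S]]]]]   [S → [ S ]]
[[[[[S]]]]] ⇒ [[[[[[S]]]]]]   [S → [ S ]]
[[[[[[S]]]]]] ⇒ [[[[[[[S]]]]]]]   [S → [ S ]]
[[[[[[[S]]]]]]] ⇒ [[[[[[[[]]]]]]]]   [S → [ ]]

S⇒[S]⇒[[S]]⇒[[[S]]]⇒[[[[S]]]]⇒[[[[[S]]]]]⇒[[[[[[S]]]]]]⇒[[[[[[[S]]]]]]]⇒[[[[[[[[]]]]]]]]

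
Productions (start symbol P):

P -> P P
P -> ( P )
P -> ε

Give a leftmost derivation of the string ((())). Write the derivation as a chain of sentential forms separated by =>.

P => PP => (P)P => ((P))P => ((PP))P => ((PPP))P => (((P)PP))P => ((()PP))P => ((()P))P => ((()))P => ((()))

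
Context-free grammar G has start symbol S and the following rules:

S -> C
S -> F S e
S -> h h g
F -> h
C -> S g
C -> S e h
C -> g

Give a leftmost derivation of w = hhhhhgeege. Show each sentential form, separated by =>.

S => FSe => hSe => hCe => hSge => hFSege => hhSege => hhFSeege => hhhSeege => hhhhhgeege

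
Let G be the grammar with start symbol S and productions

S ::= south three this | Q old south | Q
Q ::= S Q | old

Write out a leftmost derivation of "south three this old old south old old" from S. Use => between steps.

S => Q => S Q => Q Q => S Q Q => Q old south Q Q => S Q old south Q Q => south three this Q old south Q Q => south three this old old south Q Q => south three this old old south old Q => south three this old old south old old

S => Q   [S ::= Q]
Q => S Q   [Q ::= S Q]
S Q => Q Q   [S ::= Q]
Q Q => S Q Q   [Q ::= S Q]
S Q Q => Q old south Q Q   [S ::= Q old south]
Q old south Q Q => S Q old south Q Q   [Q ::= S Q]
S Q old south Q Q => south three this Q old south Q Q   [S ::= south three this]
south three this Q old south Q Q => south three this old old south Q Q   [Q ::= old]
south three this old old south Q Q => south three this old old south old Q   [Q ::= old]
south three this old old south old Q => south three this old old south old old   [Q ::= old]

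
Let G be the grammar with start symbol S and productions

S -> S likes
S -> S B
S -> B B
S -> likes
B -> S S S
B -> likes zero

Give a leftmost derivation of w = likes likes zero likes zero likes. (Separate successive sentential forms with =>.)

S => S likes => S B likes => S B B likes => likes B B likes => likes likes zero B likes => likes likes zero likes zero likes

S => S likes   [S -> S likes]
S likes => S B likes   [S -> S B]
S B likes => S B B likes   [S -> S B]
S B B likes => likes B B likes   [S -> likes]
likes B B likes => likes likes zero B likes   [B -> likes zero]
likes likes zero B likes => likes likes zero likes zero likes   [B -> likes zero]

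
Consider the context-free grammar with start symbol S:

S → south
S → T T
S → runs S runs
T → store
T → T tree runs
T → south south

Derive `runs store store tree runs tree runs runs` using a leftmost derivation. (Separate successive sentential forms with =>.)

S => runs S runs => runs T T runs => runs store T runs => runs store T tree runs runs => runs store T tree runs tree runs runs => runs store store tree runs tree runs runs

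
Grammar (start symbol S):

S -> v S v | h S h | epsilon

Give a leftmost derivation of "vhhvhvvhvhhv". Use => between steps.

S => vSv => vhShv => vhhShhv => vhhvSvhhv => vhhvhShvhhv => vhhvhvSvhvhhv => vhhvhvvhvhhv

S => vSv   [S -> v S v]
vSv => vhShv   [S -> h S h]
vhShv => vhhShhv   [S -> h S h]
vhhShhv => vhhvSvhhv   [S -> v S v]
vhhvSvhhv => vhhvhShvhhv   [S -> h S h]
vhhvhShvhhv => vhhvhvSvhvhhv   [S -> v S v]
vhhvhvSvhvhhv => vhhvhvvhvhhv   [S -> epsilon]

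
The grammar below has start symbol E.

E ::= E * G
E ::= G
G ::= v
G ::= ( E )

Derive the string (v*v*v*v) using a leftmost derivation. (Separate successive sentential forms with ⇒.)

E ⇒ G   [E ::= G]
G ⇒ (E)   [G ::= ( E )]
(E) ⇒ (E*G)   [E ::= E * G]
(E*G) ⇒ (E*G*G)   [E ::= E * G]
(E*G*G) ⇒ (E*G*G*G)   [E ::= E * G]
(E*G*G*G) ⇒ (G*G*G*G)   [E ::= G]
(G*G*G*G) ⇒ (v*G*G*G)   [G ::= v]
(v*G*G*G) ⇒ (v*v*G*G)   [G ::= v]
(v*v*G*G) ⇒ (v*v*v*G)   [G ::= v]
(v*v*v*G) ⇒ (v*v*v*v)   [G ::= v]

E⇒G⇒(E)⇒(E*G)⇒(E*G*G)⇒(E*G*G*G)⇒(G*G*G*G)⇒(v*G*G*G)⇒(v*v*G*G)⇒(v*v*v*G)⇒(v*v*v*v)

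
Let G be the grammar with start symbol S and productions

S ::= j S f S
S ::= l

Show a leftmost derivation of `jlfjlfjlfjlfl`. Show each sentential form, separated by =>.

S => jSfS   [S ::= j S f S]
jSfS => jlfS   [S ::= l]
jlfS => jlfjSfS   [S ::= j S f S]
jlfjSfS => jlfjlfS   [S ::= l]
jlfjlfS => jlfjlfjSfS   [S ::= j S f S]
jlfjlfjSfS => jlfjlfjlfS   [S ::= l]
jlfjlfjlfS => jlfjlfjlfjSfS   [S ::= j S f S]
jlfjlfjlfjSfS => jlfjlfjlfjlfS   [S ::= l]
jlfjlfjlfjlfS => jlfjlfjlfjlfl   [S ::= l]

S => jSfS => jlfS => jlfjSfS => jlfjlfS => jlfjlfjSfS => jlfjlfjlfS => jlfjlfjlfjSfS => jlfjlfjlfjlfS => jlfjlfjlfjlfl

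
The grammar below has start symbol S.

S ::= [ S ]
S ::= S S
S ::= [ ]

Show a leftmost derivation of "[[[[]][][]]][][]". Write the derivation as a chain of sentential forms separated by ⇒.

S ⇒ SS   [S ::= S S]
SS ⇒ SSS   [S ::= S S]
SSS ⇒ [S]SS   [S ::= [ S ]]
[S]SS ⇒ [[S]]SS   [S ::= [ S ]]
[[S]]SS ⇒ [[SS]]SS   [S ::= S S]
[[SS]]SS ⇒ [[SSS]]SS   [S ::= S S]
[[SSS]]SS ⇒ [[[S]SS]]SS   [S ::= [ S ]]
[[[S]SS]]SS ⇒ [[[[]]SS]]SS   [S ::= [ ]]
[[[[]]SS]]SS ⇒ [[[[]][]S]]SS   [S ::= [ ]]
[[[[]][]S]]SS ⇒ [[[[]][][]]]SS   [S ::= [ ]]
[[[[]][][]]]SS ⇒ [[[[]][][]]][]S   [S ::= [ ]]
[[[[]][][]]][]S ⇒ [[[[]][][]]][][]   [S ::= [ ]]

S ⇒ SS ⇒ SSS ⇒ [S]SS ⇒ [[S]]SS ⇒ [[SS]]SS ⇒ [[SSS]]SS ⇒ [[[S]SS]]SS ⇒ [[[[]]SS]]SS ⇒ [[[[]][]S]]SS ⇒ [[[[]][][]]]SS ⇒ [[[[]][][]]][]S ⇒ [[[[]][][]]][][]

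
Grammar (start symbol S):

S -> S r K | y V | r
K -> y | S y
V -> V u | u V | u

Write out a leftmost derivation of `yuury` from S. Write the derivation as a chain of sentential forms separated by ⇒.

S ⇒ SrK ⇒ yVrK ⇒ yuVrK ⇒ yuurK ⇒ yuury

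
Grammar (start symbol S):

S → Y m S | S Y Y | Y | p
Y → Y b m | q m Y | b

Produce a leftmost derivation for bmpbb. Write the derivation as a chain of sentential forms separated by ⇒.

S ⇒ SYY   [S → S Y Y]
SYY ⇒ YmSYY   [S → Y m S]
YmSYY ⇒ bmSYY   [Y → b]
bmSYY ⇒ bmpYY   [S → p]
bmpYY ⇒ bmpbY   [Y → b]
bmpbY ⇒ bmpbb   [Y → b]

S ⇒ SYY ⇒ YmSYY ⇒ bmSYY ⇒ bmpYY ⇒ bmpbY ⇒ bmpbb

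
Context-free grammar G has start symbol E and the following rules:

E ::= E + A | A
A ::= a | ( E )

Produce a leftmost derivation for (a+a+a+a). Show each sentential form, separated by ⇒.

E⇒A⇒(E)⇒(E+A)⇒(E+A+A)⇒(E+A+A+A)⇒(A+A+A+A)⇒(a+A+A+A)⇒(a+a+A+A)⇒(a+a+a+A)⇒(a+a+a+a)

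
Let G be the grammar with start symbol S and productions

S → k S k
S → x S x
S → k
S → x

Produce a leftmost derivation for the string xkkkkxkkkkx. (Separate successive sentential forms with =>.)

S => xSx => xkSkx => xkkSkkx => xkkkSkkkx => xkkkkSkkkkx => xkkkkxkkkkx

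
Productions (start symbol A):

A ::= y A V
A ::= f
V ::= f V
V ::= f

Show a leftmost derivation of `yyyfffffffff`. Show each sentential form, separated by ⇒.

A ⇒ yAV ⇒ yyAVV ⇒ yyyAVVV ⇒ yyyfVVV ⇒ yyyffVVV ⇒ yyyfffVVV ⇒ yyyffffVVV ⇒ yyyfffffVVV ⇒ yyyffffffVVV ⇒ yyyfffffffVV ⇒ yyyffffffffV ⇒ yyyfffffffff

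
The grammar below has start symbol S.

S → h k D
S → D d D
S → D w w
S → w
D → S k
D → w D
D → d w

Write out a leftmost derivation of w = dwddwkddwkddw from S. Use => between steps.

S=>DdD=>SkdD=>DdDkdD=>SkdDkdD=>DdDkdDkdD=>dwdDkdDkdD=>dwddwkdDkdD=>dwddwkddwkdD=>dwddwkddwkddw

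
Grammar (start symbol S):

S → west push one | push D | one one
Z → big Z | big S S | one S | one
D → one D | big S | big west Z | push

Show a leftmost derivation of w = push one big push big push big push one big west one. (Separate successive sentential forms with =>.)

S => push D   [S → push D]
push D => push one D   [D → one D]
push one D => push one big S   [D → big S]
push one big S => push one big push D   [S → push D]
push one big push D => push one big push big S   [D → big S]
push one big push big S => push one big push big push D   [S → push D]
push one big push big push D => push one big push big push big S   [D → big S]
push one big push big push big S => push one big push big push big push D   [S → push D]
push one big push big push big push D => push one big push big push big push one D   [D → one D]
push one big push big push big push one D => push one big push big push big push one big west Z   [D → big west Z]
push one big push big push big push one big west Z => push one big push big push big push one big west one   [Z → one]

S => push D => push one D => push one big S => push one big push D => push one big push big S => push one big push big push D => push one big push big push big S => push one big push big push big push D => push one big push big push big push one D => push one big push big push big push one big west Z => push one big push big push big push one big west one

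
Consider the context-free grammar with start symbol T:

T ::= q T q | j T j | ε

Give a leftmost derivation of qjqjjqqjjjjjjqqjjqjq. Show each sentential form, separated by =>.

T => qTq   [T ::= q T q]
qTq => qjTjq   [T ::= j T j]
qjTjq => qjqTqjq   [T ::= q T q]
qjqTqjq => qjqjTjqjq   [T ::= j T j]
qjqjTjqjq => qjqjjTjjqjq   [T ::= j T j]
qjqjjTjjqjq => qjqjjqTqjjqjq   [T ::= q T q]
qjqjjqTqjjqjq => qjqjjqqTqqjjqjq   [T ::= q T q]
qjqjjqqTqqjjqjq => qjqjjqqjTjqqjjqjq   [T ::= j T j]
qjqjjqqjTjqqjjqjq => qjqjjqqjjTjjqqjjqjq   [T ::= j T j]
qjqjjqqjjTjjqqjjqjq => qjqjjqqjjjTjjjqqjjqjq   [T ::= j T j]
qjqjjqqjjjTjjjqqjjqjq => qjqjjqqjjjjjjqqjjqjq   [T ::= ε]

T => qTq => qjTjq => qjqTqjq => qjqjTjqjq => qjqjjTjjqjq => qjqjjqTqjjqjq => qjqjjqqTqqjjqjq => qjqjjqqjTjqqjjqjq => qjqjjqqjjTjjqqjjqjq => qjqjjqqjjjTjjjqqjjqjq => qjqjjqqjjjjjjqqjjqjq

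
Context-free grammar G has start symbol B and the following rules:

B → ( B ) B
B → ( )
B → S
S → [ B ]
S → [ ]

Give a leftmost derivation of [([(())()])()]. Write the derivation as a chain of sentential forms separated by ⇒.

B ⇒ S ⇒ [B] ⇒ [(B)B] ⇒ [(S)B] ⇒ [([B])B] ⇒ [([(B)B])B] ⇒ [([(())B])B] ⇒ [([(())()])B] ⇒ [([(())()])()]

B ⇒ S   [B → S]
S ⇒ [B]   [S → [ B ]]
[B] ⇒ [(B)B]   [B → ( B ) B]
[(B)B] ⇒ [(S)B]   [B → S]
[(S)B] ⇒ [([B])B]   [S → [ B ]]
[([B])B] ⇒ [([(B)B])B]   [B → ( B ) B]
[([(B)B])B] ⇒ [([(())B])B]   [B → ( )]
[([(())B])B] ⇒ [([(())()])B]   [B → ( )]
[([(())()])B] ⇒ [([(())()])()]   [B → ( )]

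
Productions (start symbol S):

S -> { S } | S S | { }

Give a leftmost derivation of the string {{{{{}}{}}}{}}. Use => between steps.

S => {S} => {SS} => {{S}S} => {{{S}}S} => {{{SS}}S} => {{{{S}S}}S} => {{{{{}}S}}S} => {{{{{}}{}}}S} => {{{{{}}{}}}{}}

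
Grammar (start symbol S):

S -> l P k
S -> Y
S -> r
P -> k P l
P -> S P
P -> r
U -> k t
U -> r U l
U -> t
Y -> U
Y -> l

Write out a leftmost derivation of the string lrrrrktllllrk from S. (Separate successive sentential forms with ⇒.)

S⇒lPk⇒lSPk⇒lYPk⇒lUPk⇒lrUlPk⇒lrrUllPk⇒lrrrUlllPk⇒lrrrrUllllPk⇒lrrrrktllllPk⇒lrrrrktllllrk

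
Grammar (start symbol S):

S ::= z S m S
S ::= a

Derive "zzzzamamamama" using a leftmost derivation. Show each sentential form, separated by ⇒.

S ⇒ zSmS ⇒ zzSmSmS ⇒ zzzSmSmSmS ⇒ zzzzSmSmSmSmS ⇒ zzzzamSmSmSmS ⇒ zzzzamamSmSmS ⇒ zzzzamamamSmS ⇒ zzzzamamamamS ⇒ zzzzamamamama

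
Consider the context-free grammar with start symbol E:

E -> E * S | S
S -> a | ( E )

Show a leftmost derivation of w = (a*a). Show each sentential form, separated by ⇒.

E ⇒ S   [E -> S]
S ⇒ (E)   [S -> ( E )]
(E) ⇒ (E*S)   [E -> E * S]
(E*S) ⇒ (S*S)   [E -> S]
(S*S) ⇒ (a*S)   [S -> a]
(a*S) ⇒ (a*a)   [S -> a]

E ⇒ S ⇒ (E) ⇒ (E*S) ⇒ (S*S) ⇒ (a*S) ⇒ (a*a)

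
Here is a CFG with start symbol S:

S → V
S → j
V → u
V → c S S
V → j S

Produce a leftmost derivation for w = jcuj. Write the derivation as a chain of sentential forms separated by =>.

S => V => jS => jV => jcSS => jcVS => jcuS => jcuj

S => V   [S → V]
V => jS   [V → j S]
jS => jV   [S → V]
jV => jcSS   [V → c S S]
jcSS => jcVS   [S → V]
jcVS => jcuS   [V → u]
jcuS => jcuj   [S → j]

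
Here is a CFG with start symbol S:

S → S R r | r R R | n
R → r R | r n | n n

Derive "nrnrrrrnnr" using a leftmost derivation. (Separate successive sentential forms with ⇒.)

S⇒SRr⇒SRrRr⇒nRrRr⇒nrnrRr⇒nrnrrRr⇒nrnrrrRr⇒nrnrrrrRr⇒nrnrrrrnnr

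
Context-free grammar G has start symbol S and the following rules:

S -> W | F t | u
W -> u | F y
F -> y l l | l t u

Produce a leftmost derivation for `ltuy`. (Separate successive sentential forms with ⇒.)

S ⇒ W   [S -> W]
W ⇒ Fy   [W -> F y]
Fy ⇒ ltuy   [F -> l t u]

S ⇒ W ⇒ Fy ⇒ ltuy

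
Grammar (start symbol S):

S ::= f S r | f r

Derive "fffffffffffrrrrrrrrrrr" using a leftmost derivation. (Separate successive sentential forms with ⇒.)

S ⇒ fSr ⇒ ffSrr ⇒ fffSrrr ⇒ ffffSrrrr ⇒ fffffSrrrrr ⇒ ffffffSrrrrrr ⇒ fffffffSrrrrrrr ⇒ ffffffffSrrrrrrrr ⇒ fffffffffSrrrrrrrrr ⇒ ffffffffffSrrrrrrrrrr ⇒ fffffffffffrrrrrrrrrrr

S ⇒ fSr   [S ::= f S r]
fSr ⇒ ffSrr   [S ::= f S r]
ffSrr ⇒ fffSrrr   [S ::= f S r]
fffSrrr ⇒ ffffSrrrr   [S ::= f S r]
ffffSrrrr ⇒ fffffSrrrrr   [S ::= f S r]
fffffSrrrrr ⇒ ffffffSrrrrrr   [S ::= f S r]
ffffffSrrrrrr ⇒ fffffffSrrrrrrr   [S ::= f S r]
fffffffSrrrrrrr ⇒ ffffffffSrrrrrrrr   [S ::= f S r]
ffffffffSrrrrrrrr ⇒ fffffffffSrrrrrrrrr   [S ::= f S r]
fffffffffSrrrrrrrrr ⇒ ffffffffffSrrrrrrrrrr   [S ::= f S r]
ffffffffffSrrrrrrrrrr ⇒ fffffffffffrrrrrrrrrrr   [S ::= f r]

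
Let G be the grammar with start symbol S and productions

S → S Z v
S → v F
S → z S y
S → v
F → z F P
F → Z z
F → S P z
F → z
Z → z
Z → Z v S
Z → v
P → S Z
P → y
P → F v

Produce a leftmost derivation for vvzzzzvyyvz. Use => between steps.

S => vF => vSPz => vvFPz => vvZzPz => vvzzPz => vvzzSZz => vvzzzSyZz => vvzzzzSyyZz => vvzzzzvyyZz => vvzzzzvyyvz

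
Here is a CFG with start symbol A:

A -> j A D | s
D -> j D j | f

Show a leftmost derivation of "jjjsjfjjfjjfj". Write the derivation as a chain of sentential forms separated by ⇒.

A ⇒ jAD   [A -> j A D]
jAD ⇒ jjADD   [A -> j A D]
jjADD ⇒ jjjADDD   [A -> j A D]
jjjADDD ⇒ jjjsDDD   [A -> s]
jjjsDDD ⇒ jjjsjDjDD   [D -> j D j]
jjjsjDjDD ⇒ jjjsjfjDD   [D -> f]
jjjsjfjDD ⇒ jjjsjfjjDjD   [D -> j D j]
jjjsjfjjDjD ⇒ jjjsjfjjfjD   [D -> f]
jjjsjfjjfjD ⇒ jjjsjfjjfjjDj   [D -> j D j]
jjjsjfjjfjjDj ⇒ jjjsjfjjfjjfj   [D -> f]

A ⇒ jAD ⇒ jjADD ⇒ jjjADDD ⇒ jjjsDDD ⇒ jjjsjDjDD ⇒ jjjsjfjDD ⇒ jjjsjfjjDjD ⇒ jjjsjfjjfjD ⇒ jjjsjfjjfjjDj ⇒ jjjsjfjjfjjfj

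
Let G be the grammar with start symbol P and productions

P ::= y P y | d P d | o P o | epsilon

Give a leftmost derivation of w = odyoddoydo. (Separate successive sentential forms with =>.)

P=>oPo=>odPdo=>odyPydo=>odyoPoydo=>odyodPdoydo=>odyoddoydo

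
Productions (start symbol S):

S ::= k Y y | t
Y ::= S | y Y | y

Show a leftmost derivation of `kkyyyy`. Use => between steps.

S => kYy   [S ::= k Y y]
kYy => kSy   [Y ::= S]
kSy => kkYyy   [S ::= k Y y]
kkYyy => kkyYyy   [Y ::= y Y]
kkyYyy => kkyyyy   [Y ::= y]

S=>kYy=>kSy=>kkYyy=>kkyYyy=>kkyyyy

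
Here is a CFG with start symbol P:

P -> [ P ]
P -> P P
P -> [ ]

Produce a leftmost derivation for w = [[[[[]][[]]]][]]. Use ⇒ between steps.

P ⇒ [P] ⇒ [PP] ⇒ [[P]P] ⇒ [[[P]]P] ⇒ [[[PP]]P] ⇒ [[[[P]P]]P] ⇒ [[[[[]]P]]P] ⇒ [[[[[]][P]]]P] ⇒ [[[[[]][[]]]]P] ⇒ [[[[[]][[]]]][]]

P ⇒ [P]   [P -> [ P ]]
[P] ⇒ [PP]   [P -> P P]
[PP] ⇒ [[P]P]   [P -> [ P ]]
[[P]P] ⇒ [[[P]]P]   [P -> [ P ]]
[[[P]]P] ⇒ [[[PP]]P]   [P -> P P]
[[[PP]]P] ⇒ [[[[P]P]]P]   [P -> [ P ]]
[[[[P]P]]P] ⇒ [[[[[]]P]]P]   [P -> [ ]]
[[[[[]]P]]P] ⇒ [[[[[]][P]]]P]   [P -> [ P ]]
[[[[[]][P]]]P] ⇒ [[[[[]][[]]]]P]   [P -> [ ]]
[[[[[]][[]]]]P] ⇒ [[[[[]][[]]]][]]   [P -> [ ]]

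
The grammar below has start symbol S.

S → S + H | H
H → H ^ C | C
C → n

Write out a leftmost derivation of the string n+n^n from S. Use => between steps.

S=>S+H=>H+H=>C+H=>n+H=>n+H^C=>n+C^C=>n+n^C=>n+n^n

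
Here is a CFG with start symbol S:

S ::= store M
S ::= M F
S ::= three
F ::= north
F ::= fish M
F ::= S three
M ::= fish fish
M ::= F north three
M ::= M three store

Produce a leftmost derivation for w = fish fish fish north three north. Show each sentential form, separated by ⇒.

S ⇒ M F   [S ::= M F]
M F ⇒ F north three F   [M ::= F north three]
F north three F ⇒ fish M north three F   [F ::= fish M]
fish M north three F ⇒ fish fish fish north three F   [M ::= fish fish]
fish fish fish north three F ⇒ fish fish fish north three north   [F ::= north]

S ⇒ M F ⇒ F north three F ⇒ fish M north three F ⇒ fish fish fish north three F ⇒ fish fish fish north three north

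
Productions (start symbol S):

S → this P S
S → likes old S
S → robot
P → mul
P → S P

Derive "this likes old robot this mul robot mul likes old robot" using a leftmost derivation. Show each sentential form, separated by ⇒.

S ⇒ this P S ⇒ this S P S ⇒ this likes old S P S ⇒ this likes old robot P S ⇒ this likes old robot S P S ⇒ this likes old robot this P S P S ⇒ this likes old robot this mul S P S ⇒ this likes old robot this mul robot P S ⇒ this likes old robot this mul robot mul S ⇒ this likes old robot this mul robot mul likes old S ⇒ this likes old robot this mul robot mul likes old robot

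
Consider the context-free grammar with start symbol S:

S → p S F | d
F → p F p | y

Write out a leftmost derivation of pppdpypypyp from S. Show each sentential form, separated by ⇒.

S ⇒ pSF   [S → p S F]
pSF ⇒ ppSFF   [S → p S F]
ppSFF ⇒ pppSFFF   [S → p S F]
pppSFFF ⇒ pppdFFF   [S → d]
pppdFFF ⇒ pppdpFpFF   [F → p F p]
pppdpFpFF ⇒ pppdpypFF   [F → y]
pppdpypFF ⇒ pppdpypyF   [F → y]
pppdpypyF ⇒ pppdpypypFp   [F → p F p]
pppdpypypFp ⇒ pppdpypypyp   [F → y]

S⇒pSF⇒ppSFF⇒pppSFFF⇒pppdFFF⇒pppdpFpFF⇒pppdpypFF⇒pppdpypyF⇒pppdpypypFp⇒pppdpypypyp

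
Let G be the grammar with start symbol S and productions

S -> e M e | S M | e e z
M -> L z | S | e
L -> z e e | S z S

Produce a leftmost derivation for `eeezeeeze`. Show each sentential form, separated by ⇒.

S ⇒ SM ⇒ eMeM ⇒ eSeM ⇒ eeezeM ⇒ eeezeS ⇒ eeezeSM ⇒ eeezeeezM ⇒ eeezeeeze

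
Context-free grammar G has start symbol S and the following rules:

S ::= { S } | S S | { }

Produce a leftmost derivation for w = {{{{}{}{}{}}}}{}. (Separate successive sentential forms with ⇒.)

S ⇒ SS ⇒ {S}S ⇒ {{S}}S ⇒ {{{S}}}S ⇒ {{{SS}}}S ⇒ {{{SSS}}}S ⇒ {{{SSSS}}}S ⇒ {{{{}SSS}}}S ⇒ {{{{}{}SS}}}S ⇒ {{{{}{}{}S}}}S ⇒ {{{{}{}{}{}}}}S ⇒ {{{{}{}{}{}}}}{}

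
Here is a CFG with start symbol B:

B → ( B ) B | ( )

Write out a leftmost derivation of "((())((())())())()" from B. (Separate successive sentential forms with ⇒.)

B ⇒ (B)B ⇒ ((B)B)B ⇒ ((())B)B ⇒ ((())(B)B)B ⇒ ((())((B)B)B)B ⇒ ((())((())B)B)B ⇒ ((())((())())B)B ⇒ ((())((())())())B ⇒ ((())((())())())()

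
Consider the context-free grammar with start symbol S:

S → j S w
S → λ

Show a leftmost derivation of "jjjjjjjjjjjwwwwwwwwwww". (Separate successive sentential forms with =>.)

S=>jSw=>jjSww=>jjjSwww=>jjjjSwwww=>jjjjjSwwwww=>jjjjjjSwwwwww=>jjjjjjjSwwwwwww=>jjjjjjjjSwwwwwwww=>jjjjjjjjjSwwwwwwwww=>jjjjjjjjjjSwwwwwwwwww=>jjjjjjjjjjjSwwwwwwwwwww=>jjjjjjjjjjjwwwwwwwwwww

S => jSw   [S → j S w]
jSw => jjSww   [S → j S w]
jjSww => jjjSwww   [S → j S w]
jjjSwww => jjjjSwwww   [S → j S w]
jjjjSwwww => jjjjjSwwwww   [S → j S w]
jjjjjSwwwww => jjjjjjSwwwwww   [S → j S w]
jjjjjjSwwwwww => jjjjjjjSwwwwwww   [S → j S w]
jjjjjjjSwwwwwww => jjjjjjjjSwwwwwwww   [S → j S w]
jjjjjjjjSwwwwwwww => jjjjjjjjjSwwwwwwwww   [S → j S w]
jjjjjjjjjSwwwwwwwww => jjjjjjjjjjSwwwwwwwwww   [S → j S w]
jjjjjjjjjjSwwwwwwwwww => jjjjjjjjjjjSwwwwwwwwwww   [S → j S w]
jjjjjjjjjjjSwwwwwwwwwww => jjjjjjjjjjjwwwwwwwwwww   [S → λ]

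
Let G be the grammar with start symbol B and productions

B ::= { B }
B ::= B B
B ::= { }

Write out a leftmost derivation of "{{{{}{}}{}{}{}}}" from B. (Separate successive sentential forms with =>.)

B => {B}   [B ::= { B }]
{B} => {{B}}   [B ::= { B }]
{{B}} => {{BB}}   [B ::= B B]
{{BB}} => {{BBB}}   [B ::= B B]
{{BBB}} => {{BBBB}}   [B ::= B B]
{{BBBB}} => {{{B}BBB}}   [B ::= { B }]
{{{B}BBB}} => {{{BB}BBB}}   [B ::= B B]
{{{BB}BBB}} => {{{{}B}BBB}}   [B ::= { }]
{{{{}B}BBB}} => {{{{}{}}BBB}}   [B ::= { }]
{{{{}{}}BBB}} => {{{{}{}}{}BB}}   [B ::= { }]
{{{{}{}}{}BB}} => {{{{}{}}{}{}B}}   [B ::= { }]
{{{{}{}}{}{}B}} => {{{{}{}}{}{}{}}}   [B ::= { }]

B => {B} => {{B}} => {{BB}} => {{BBB}} => {{BBBB}} => {{{B}BBB}} => {{{BB}BBB}} => {{{{}B}BBB}} => {{{{}{}}BBB}} => {{{{}{}}{}BB}} => {{{{}{}}{}{}B}} => {{{{}{}}{}{}{}}}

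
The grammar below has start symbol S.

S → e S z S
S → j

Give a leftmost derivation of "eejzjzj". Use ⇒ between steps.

S ⇒ eSzS ⇒ eeSzSzS ⇒ eejzSzS ⇒ eejzjzS ⇒ eejzjzj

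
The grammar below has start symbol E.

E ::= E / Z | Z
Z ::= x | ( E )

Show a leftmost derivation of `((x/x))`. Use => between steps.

E=>Z=>(E)=>(Z)=>((E))=>((E/Z))=>((Z/Z))=>((x/Z))=>((x/x))

E => Z   [E ::= Z]
Z => (E)   [Z ::= ( E )]
(E) => (Z)   [E ::= Z]
(Z) => ((E))   [Z ::= ( E )]
((E)) => ((E/Z))   [E ::= E / Z]
((E/Z)) => ((Z/Z))   [E ::= Z]
((Z/Z)) => ((x/Z))   [Z ::= x]
((x/Z)) => ((x/x))   [Z ::= x]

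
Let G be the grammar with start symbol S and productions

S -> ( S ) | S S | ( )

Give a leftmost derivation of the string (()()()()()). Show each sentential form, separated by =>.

S => (S) => (SS) => (()S) => (()SS) => (()SSS) => (()SSSS) => (()()SSS) => (()()()SS) => (()()()()S) => (()()()()())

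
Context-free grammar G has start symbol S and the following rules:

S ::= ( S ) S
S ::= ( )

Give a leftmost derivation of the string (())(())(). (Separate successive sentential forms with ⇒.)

S⇒(S)S⇒(())S⇒(())(S)S⇒(())(())S⇒(())(())()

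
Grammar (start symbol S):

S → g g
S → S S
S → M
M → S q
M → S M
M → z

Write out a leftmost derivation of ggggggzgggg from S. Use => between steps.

S => SS   [S → S S]
SS => SSS   [S → S S]
SSS => MSS   [S → M]
MSS => SMSS   [M → S M]
SMSS => SSMSS   [S → S S]
SSMSS => SSSMSS   [S → S S]
SSSMSS => ggSSMSS   [S → g g]
ggSSMSS => ggggSMSS   [S → g g]
ggggSMSS => ggggggMSS   [S → g g]
ggggggMSS => ggggggzSS   [M → z]
ggggggzSS => ggggggzggS   [S → g g]
ggggggzggS => ggggggzgggg   [S → g g]

S=>SS=>SSS=>MSS=>SMSS=>SSMSS=>SSSMSS=>ggSSMSS=>ggggSMSS=>ggggggMSS=>ggggggzSS=>ggggggzggS=>ggggggzgggg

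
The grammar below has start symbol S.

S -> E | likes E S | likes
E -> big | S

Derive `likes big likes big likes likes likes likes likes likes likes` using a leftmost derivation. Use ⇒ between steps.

S ⇒ likes E S   [S -> likes E S]
likes E S ⇒ likes big S   [E -> big]
likes big S ⇒ likes big likes E S   [S -> likes E S]
likes big likes E S ⇒ likes big likes big S   [E -> big]
likes big likes big S ⇒ likes big likes big likes E S   [S -> likes E S]
likes big likes big likes E S ⇒ likes big likes big likes S S   [E -> S]
likes big likes big likes S S ⇒ likes big likes big likes likes E S S   [S -> likes E S]
likes big likes big likes likes E S S ⇒ likes big likes big likes likes S S S   [E -> S]
likes big likes big likes likes S S S ⇒ likes big likes big likes likes likes E S S S   [S -> likes E S]
likes big likes big likes likes likes E S S S ⇒ likes big likes big likes likes likes S S S S   [E -> S]
likes big likes big likes likes likes S S S S ⇒ likes big likes big likes likes likes likes S S S   [S -> likes]
likes big likes big likes likes likes likes S S S ⇒ likes big likes big likes likes likes likes likes S S   [S -> likes]
likes big likes big likes likes likes likes likes S S ⇒ likes big likes big likes likes likes likes likes likes S   [S -> likes]
likes big likes big likes likes likes likes likes likes S ⇒ likes big likes big likes likes likes likes likes likes likes   [S -> likes]

S ⇒ likes E S ⇒ likes big S ⇒ likes big likes E S ⇒ likes big likes big S ⇒ likes big likes big likes E S ⇒ likes big likes big likes S S ⇒ likes big likes big likes likes E S S ⇒ likes big likes big likes likes S S S ⇒ likes big likes big likes likes likes E S S S ⇒ likes big likes big likes likes likes S S S S ⇒ likes big likes big likes likes likes likes S S S ⇒ likes big likes big likes likes likes likes likes S S ⇒ likes big likes big likes likes likes likes likes likes S ⇒ likes big likes big likes likes likes likes likes likes likes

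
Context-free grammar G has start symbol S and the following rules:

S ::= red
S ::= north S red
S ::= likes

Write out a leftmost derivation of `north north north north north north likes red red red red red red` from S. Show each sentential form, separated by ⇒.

S ⇒ north S red   [S ::= north S red]
north S red ⇒ north north S red red   [S ::= north S red]
north north S red red ⇒ north north north S red red red   [S ::= north S red]
north north north S red red red ⇒ north north north north S red red red red   [S ::= north S red]
north north north north S red red red red ⇒ north north north north north S red red red red red   [S ::= north S red]
north north north north north S red red red red red ⇒ north north north north north north S red red red red red red   [S ::= north S red]
north north north north north north S red red red red red red ⇒ north north north north north north likes red red red red red red   [S ::= likes]

S ⇒ north S red ⇒ north north S red red ⇒ north north north S red red red ⇒ north north north north S red red red red ⇒ north north north north north S red red red red red ⇒ north north north north north north S red red red red red red ⇒ north north north north north north likes red red red red red red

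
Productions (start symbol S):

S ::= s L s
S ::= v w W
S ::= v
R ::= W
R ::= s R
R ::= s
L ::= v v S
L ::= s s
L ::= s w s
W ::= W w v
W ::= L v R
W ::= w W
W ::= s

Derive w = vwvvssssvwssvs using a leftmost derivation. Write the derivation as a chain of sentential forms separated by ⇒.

S ⇒ vwW ⇒ vwLvR ⇒ vwvvSvR ⇒ vwvvsLsvR ⇒ vwvvssssvR ⇒ vwvvssssvW ⇒ vwvvssssvwW ⇒ vwvvssssvwLvR ⇒ vwvvssssvwssvR ⇒ vwvvssssvwssvs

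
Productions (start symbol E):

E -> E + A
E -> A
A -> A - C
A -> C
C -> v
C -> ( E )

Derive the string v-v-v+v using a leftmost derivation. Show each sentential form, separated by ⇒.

E ⇒ E+A ⇒ A+A ⇒ A-C+A ⇒ A-C-C+A ⇒ C-C-C+A ⇒ v-C-C+A ⇒ v-v-C+A ⇒ v-v-v+A ⇒ v-v-v+C ⇒ v-v-v+v

E ⇒ E+A   [E -> E + A]
E+A ⇒ A+A   [E -> A]
A+A ⇒ A-C+A   [A -> A - C]
A-C+A ⇒ A-C-C+A   [A -> A - C]
A-C-C+A ⇒ C-C-C+A   [A -> C]
C-C-C+A ⇒ v-C-C+A   [C -> v]
v-C-C+A ⇒ v-v-C+A   [C -> v]
v-v-C+A ⇒ v-v-v+A   [C -> v]
v-v-v+A ⇒ v-v-v+C   [A -> C]
v-v-v+C ⇒ v-v-v+v   [C -> v]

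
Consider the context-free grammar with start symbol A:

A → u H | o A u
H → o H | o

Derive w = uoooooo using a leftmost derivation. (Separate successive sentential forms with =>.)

A => uH => uoH => uooH => uoooH => uooooH => uoooooH => uoooooo

A => uH   [A → u H]
uH => uoH   [H → o H]
uoH => uooH   [H → o H]
uooH => uoooH   [H → o H]
uoooH => uooooH   [H → o H]
uooooH => uoooooH   [H → o H]
uoooooH => uoooooo   [H → o]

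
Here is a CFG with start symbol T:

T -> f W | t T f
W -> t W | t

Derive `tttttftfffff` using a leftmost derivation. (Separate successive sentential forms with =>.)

T => tTf   [T -> t T f]
tTf => ttTff   [T -> t T f]
ttTff => tttTfff   [T -> t T f]
tttTfff => ttttTffff   [T -> t T f]
ttttTffff => tttttTfffff   [T -> t T f]
tttttTfffff => tttttfWfffff   [T -> f W]
tttttfWfffff => tttttftfffff   [W -> t]

T => tTf => ttTff => tttTfff => ttttTffff => tttttTfffff => tttttfWfffff => tttttftfffff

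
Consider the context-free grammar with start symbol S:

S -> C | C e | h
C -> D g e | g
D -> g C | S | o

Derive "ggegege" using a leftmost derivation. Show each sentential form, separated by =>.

S => C => Dge => gCge => gDgege => gSgege => gCegege => ggegege

S => C   [S -> C]
C => Dge   [C -> D g e]
Dge => gCge   [D -> g C]
gCge => gDgege   [C -> D g e]
gDgege => gSgege   [D -> S]
gSgege => gCegege   [S -> C e]
gCegege => ggegege   [C -> g]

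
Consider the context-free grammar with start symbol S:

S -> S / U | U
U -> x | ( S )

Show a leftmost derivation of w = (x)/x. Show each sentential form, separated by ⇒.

S⇒S/U⇒U/U⇒(S)/U⇒(U)/U⇒(x)/U⇒(x)/x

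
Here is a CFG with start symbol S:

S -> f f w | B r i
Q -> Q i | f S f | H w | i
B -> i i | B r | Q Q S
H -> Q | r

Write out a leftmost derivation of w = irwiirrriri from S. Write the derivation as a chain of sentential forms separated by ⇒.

S ⇒ Bri ⇒ QQSri ⇒ iQSri ⇒ iHwSri ⇒ irwSri ⇒ irwBriri ⇒ irwBrriri ⇒ irwBrrriri ⇒ irwiirrriri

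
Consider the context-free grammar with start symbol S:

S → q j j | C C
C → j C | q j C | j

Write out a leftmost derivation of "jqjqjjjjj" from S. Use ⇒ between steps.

S ⇒ CC   [S → C C]
CC ⇒ jCC   [C → j C]
jCC ⇒ jqjCC   [C → q j C]
jqjCC ⇒ jqjqjCC   [C → q j C]
jqjqjCC ⇒ jqjqjjC   [C → j]
jqjqjjC ⇒ jqjqjjjC   [C → j C]
jqjqjjjC ⇒ jqjqjjjjC   [C → j C]
jqjqjjjjC ⇒ jqjqjjjjj   [C → j]

S ⇒ CC ⇒ jCC ⇒ jqjCC ⇒ jqjqjCC ⇒ jqjqjjC ⇒ jqjqjjjC ⇒ jqjqjjjjC ⇒ jqjqjjjjj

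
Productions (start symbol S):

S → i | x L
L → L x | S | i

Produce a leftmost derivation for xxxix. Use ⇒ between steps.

S ⇒ xL   [S → x L]
xL ⇒ xLx   [L → L x]
xLx ⇒ xSx   [L → S]
xSx ⇒ xxLx   [S → x L]
xxLx ⇒ xxSx   [L → S]
xxSx ⇒ xxxLx   [S → x L]
xxxLx ⇒ xxxSx   [L → S]
xxxSx ⇒ xxxix   [S → i]

S ⇒ xL ⇒ xLx ⇒ xSx ⇒ xxLx ⇒ xxSx ⇒ xxxLx ⇒ xxxSx ⇒ xxxix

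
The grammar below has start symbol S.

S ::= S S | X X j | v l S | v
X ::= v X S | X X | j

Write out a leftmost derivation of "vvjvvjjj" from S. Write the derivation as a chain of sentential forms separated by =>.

S => XXj   [S ::= X X j]
XXj => XXXj   [X ::= X X]
XXXj => vXSXXj   [X ::= v X S]
vXSXXj => vvXSSXXj   [X ::= v X S]
vvXSSXXj => vvjSSXXj   [X ::= j]
vvjSSXXj => vvjvSXXj   [S ::= v]
vvjvSXXj => vvjvvXXj   [S ::= v]
vvjvvXXj => vvjvvjXj   [X ::= j]
vvjvvjXj => vvjvvjjj   [X ::= j]

S => XXj => XXXj => vXSXXj => vvXSSXXj => vvjSSXXj => vvjvSXXj => vvjvvXXj => vvjvvjXj => vvjvvjjj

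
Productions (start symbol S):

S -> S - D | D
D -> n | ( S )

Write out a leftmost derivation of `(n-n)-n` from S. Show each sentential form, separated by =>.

S => S-D   [S -> S - D]
S-D => D-D   [S -> D]
D-D => (S)-D   [D -> ( S )]
(S)-D => (S-D)-D   [S -> S - D]
(S-D)-D => (D-D)-D   [S -> D]
(D-D)-D => (n-D)-D   [D -> n]
(n-D)-D => (n-n)-D   [D -> n]
(n-n)-D => (n-n)-n   [D -> n]

S => S-D => D-D => (S)-D => (S-D)-D => (D-D)-D => (n-D)-D => (n-n)-D => (n-n)-n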